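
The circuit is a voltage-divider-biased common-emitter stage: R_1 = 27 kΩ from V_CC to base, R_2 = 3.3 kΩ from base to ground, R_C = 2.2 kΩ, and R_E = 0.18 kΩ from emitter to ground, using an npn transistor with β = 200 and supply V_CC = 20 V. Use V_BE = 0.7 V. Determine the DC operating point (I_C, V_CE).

Thevenize the base divider: V_Th = V_CC·R_2/(R_1+R_2) = 20×3.3/30.3 = 2.18 V, R_Th = R_1‖R_2 = 2.94 kΩ.
Base-emitter loop: V_Th = I_B·R_Th + V_BE + (β+1)I_B·R_E, so I_B = (2.18 − 0.7) / (2.94 + 201×0.18) = 0.0378 mA.
I_C = β·I_B = 200×0.0378 = 7.56 mA, and I_E = (β+1)I_B = 7.6 mA.
V_CE = V_CC − I_C·R_C − I_E·R_E = 20 − 7.56×2.2 − 7.6×0.18 = 2.01 V.
V_CE = 2.01 V > 0.2 V confirms active-region operation.

I_C ≈ 7.6 mA, V_CE ≈ 2 V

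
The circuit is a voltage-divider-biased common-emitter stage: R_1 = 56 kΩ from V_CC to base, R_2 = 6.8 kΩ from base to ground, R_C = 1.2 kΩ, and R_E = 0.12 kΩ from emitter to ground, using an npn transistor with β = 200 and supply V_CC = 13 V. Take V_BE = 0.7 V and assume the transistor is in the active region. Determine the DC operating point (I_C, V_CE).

I_C ≈ 4.7 mA, V_CE ≈ 6.8 V

Thevenize the base divider: V_Th = V_CC·R_2/(R_1+R_2) = 13×6.8/62.8 = 1.41 V, R_Th = R_1‖R_2 = 6.06 kΩ.
Base-emitter loop: V_Th = I_B·R_Th + V_BE + (β+1)I_B·R_E, so I_B = (1.41 − 0.7) / (6.06 + 201×0.12) = 0.0234 mA.
I_C = β·I_B = 200×0.0234 = 4.69 mA, and I_E = (β+1)I_B = 4.71 mA.
V_CE = V_CC − I_C·R_C − I_E·R_E = 13 − 4.69×1.2 − 4.71×0.12 = 6.81 V.
V_CE = 6.81 V > 0.2 V confirms active-region operation.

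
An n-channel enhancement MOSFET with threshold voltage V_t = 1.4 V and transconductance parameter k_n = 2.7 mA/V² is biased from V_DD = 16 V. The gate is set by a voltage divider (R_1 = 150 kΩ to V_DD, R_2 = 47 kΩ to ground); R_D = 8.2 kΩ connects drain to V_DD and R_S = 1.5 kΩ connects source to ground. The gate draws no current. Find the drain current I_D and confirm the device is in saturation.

V_G = V_DD·R_2/(R_1+R_2) = 16×47/197 = 3.82 V.
Assume saturation: I_D = (k_n/2)(V_GS − V_t)² with V_GS = V_G − I_D·R_S = 3.82 − 1.5·I_D.
Substituting gives 3.04·I_D² − 10.8·I_D + 7.89 = 0, with roots I_D = 1.03 or 2.52 mA.
The root I_D = 2.52 mA gives V_GS = 0.033 V ≤ V_t, so take I_D = 1.03 mA.
Then V_GS = 2.27 V and V_DS = V_DD − I_D(R_D+R_S) = 16 − 1.03×9.7 = 6.02 V.
Saturation requires V_DS ≥ V_GS − V_t = 0.873 V; 6.02 ≥ 0.873 ✓.

I_D ≈ 1 mA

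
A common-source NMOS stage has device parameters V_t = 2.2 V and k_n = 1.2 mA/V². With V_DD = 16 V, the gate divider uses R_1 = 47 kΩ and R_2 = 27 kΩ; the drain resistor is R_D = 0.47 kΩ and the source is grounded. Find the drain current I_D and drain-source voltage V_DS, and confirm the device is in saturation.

I_D ≈ 7.9 mA, V_DS ≈ 12 V

V_G = V_DD·R_2/(R_1+R_2) = 16×27/74 = 5.84 V. With the source grounded, V_GS = V_G = 5.84 V.
Assume saturation: I_D = (k_n/2)(V_GS − V_t)² = (1.2/2)×(5.84 − 2.2)² = 0.6×3.64² = 7.94 mA.
V_DS = V_DD − I_D·R_D = 16 − 7.94×0.47 = 12.3 V.
Saturation requires V_DS ≥ V_GS − V_t = 3.64 V; 12.3 ≥ 3.64 ✓.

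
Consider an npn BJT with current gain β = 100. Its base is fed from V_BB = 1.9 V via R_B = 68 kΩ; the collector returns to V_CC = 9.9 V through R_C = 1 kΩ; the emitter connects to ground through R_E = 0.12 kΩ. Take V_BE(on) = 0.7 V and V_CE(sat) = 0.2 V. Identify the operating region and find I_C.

active; I_C ≈ 1.5 mA

Assume active. Base-emitter loop: I_B = (V_BB − V_BE)/(R_B + (β+1)R_E) = (1.9 − 0.7)/(68 + 101×0.12) = 0.015 mA.
I_C = β·I_B = 100×0.015 = 1.5 mA.
V_CE = V_CC − I_C·R_C − I_E·R_E = 9.9 − 1.5×1 − 1.51×0.12 = 8.22 V > V_CE(sat), so the active-region assumption holds.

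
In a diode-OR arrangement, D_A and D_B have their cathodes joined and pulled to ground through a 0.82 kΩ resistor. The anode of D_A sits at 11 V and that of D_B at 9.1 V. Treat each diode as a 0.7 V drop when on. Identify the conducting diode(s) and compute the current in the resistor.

Only D_A conducts; I_R ≈ 13 mA

Assume both conduct. Then node N would need to be at both 11−0.7 = 10.3 V and 9.1−0.7 = 8.4 V, which is impossible.
Assume only D_A conducts: V_N = 11 − 0.7 = 10.3 V, so I_R = 10.3/0.82 = 12.6 mA.
Check D_B: its anode-to-cathode voltage is 9.1 − 10.3 = -1.2 V < 0.7 V, so it is off. The assumption is consistent.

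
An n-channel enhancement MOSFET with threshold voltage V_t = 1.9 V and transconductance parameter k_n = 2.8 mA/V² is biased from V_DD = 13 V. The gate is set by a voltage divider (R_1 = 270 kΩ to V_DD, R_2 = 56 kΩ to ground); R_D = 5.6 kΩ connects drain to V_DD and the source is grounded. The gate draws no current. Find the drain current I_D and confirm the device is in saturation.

V_G = V_DD·R_2/(R_1+R_2) = 13×56/326 = 2.23 V. With the source grounded, V_GS = V_G = 2.23 V.
Assume saturation: I_D = (k_n/2)(V_GS − V_t)² = (2.8/2)×(2.23 − 1.9)² = 1.4×0.333² = 0.155 mA.
V_DS = V_DD − I_D·R_D = 13 − 0.155×5.6 = 12.1 V.
Saturation requires V_DS ≥ V_GS − V_t = 0.333 V; 12.1 ≥ 0.333 ✓.

I_D ≈ 0.16 mA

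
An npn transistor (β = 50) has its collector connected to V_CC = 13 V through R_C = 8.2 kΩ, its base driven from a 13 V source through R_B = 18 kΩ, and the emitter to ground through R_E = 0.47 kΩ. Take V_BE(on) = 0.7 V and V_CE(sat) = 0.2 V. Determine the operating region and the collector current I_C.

saturation; I_C ≈ 1.4 mA

Assume active: I_B = (13 − 0.7)/(18 + 51×0.47) = 0.293 mA, I_C = β·I_B = 14.7 mA.
Then V_CE = 13 − 14.7×8.2 − 14.9×0.47 = -114 V < 0.2 V — the active assumption fails.
Re-solve with V_CE = 0.2 V. KCL at the emitter: V_E/R_E = (V_BB−0.7−V_E)/R_B + (V_CC−0.2−V_E)/R_C, giving V_E = 0.974 V.
I_C = (V_CC − 0.2 − V_E)/R_C = (12.8 − 0.974)/8.2 = 1.44 mA.
Check: I_B = (12.3 − 0.974)/18 = 0.629 mA, and β·I_B = 31.5 mA > I_C, confirming saturation.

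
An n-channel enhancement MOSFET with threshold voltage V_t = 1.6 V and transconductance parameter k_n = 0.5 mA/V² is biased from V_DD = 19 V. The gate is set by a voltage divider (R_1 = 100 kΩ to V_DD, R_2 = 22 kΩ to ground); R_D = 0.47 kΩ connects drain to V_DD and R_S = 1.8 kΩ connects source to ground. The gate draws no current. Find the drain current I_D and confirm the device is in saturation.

V_G = V_DD·R_2/(R_1+R_2) = 19×22/122 = 3.43 V.
Assume saturation: I_D = (k_n/2)(V_GS − V_t)² with V_GS = V_G − I_D·R_S = 3.43 − 1.8·I_D.
Substituting gives 0.81·I_D² − 2.64·I_D + 0.834 = 0, with roots I_D = 0.354 or 2.91 mA.
The root I_D = 2.91 mA gives V_GS = -1.81 V ≤ V_t, so take I_D = 0.354 mA.
Then V_GS = 2.79 V and V_DS = V_DD − I_D(R_D+R_S) = 19 − 0.354×2.27 = 18.2 V.
Saturation requires V_DS ≥ V_GS − V_t = 1.19 V; 18.2 ≥ 1.19 ✓.

I_D ≈ 0.35 mA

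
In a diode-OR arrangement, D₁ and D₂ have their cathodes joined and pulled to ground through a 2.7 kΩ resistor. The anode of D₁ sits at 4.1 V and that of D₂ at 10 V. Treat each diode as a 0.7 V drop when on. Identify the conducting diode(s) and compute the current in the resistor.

Only D₂ conducts; I_R ≈ 3.4 mA

Assume both conduct. Then node N would need to be at both 4.1−0.7 = 3.4 V and 10−0.7 = 9.3 V, which is impossible.
Assume only D₂ conducts: V_N = 10 − 0.7 = 9.3 V, so I_R = 9.3/2.7 = 3.44 mA.
Check D₁: its anode-to-cathode voltage is 4.1 − 9.3 = -5.2 V < 0.7 V, so it is off. The assumption is consistent.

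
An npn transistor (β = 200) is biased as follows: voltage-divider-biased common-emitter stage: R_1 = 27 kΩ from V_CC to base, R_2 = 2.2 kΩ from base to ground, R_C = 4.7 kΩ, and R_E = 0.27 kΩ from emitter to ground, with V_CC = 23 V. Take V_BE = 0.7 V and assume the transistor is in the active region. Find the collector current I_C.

I_C ≈ 3.7 mA

Thevenize the base divider: V_Th = V_CC·R_2/(R_1+R_2) = 23×2.2/29.2 = 1.73 V, R_Th = R_1‖R_2 = 2.03 kΩ.
Base-emitter loop: V_Th = I_B·R_Th + V_BE + (β+1)I_B·R_E, so I_B = (1.73 − 0.7) / (2.03 + 201×0.27) = 0.0183 mA.
I_C = β·I_B = 200×0.0183 = 3.67 mA, and I_E = (β+1)I_B = 3.69 mA.
V_CE = V_CC − I_C·R_C − I_E·R_E = 23 − 3.67×4.7 − 3.69×0.27 = 4.76 V.
V_CE = 4.76 V > 0.2 V confirms active-region operation.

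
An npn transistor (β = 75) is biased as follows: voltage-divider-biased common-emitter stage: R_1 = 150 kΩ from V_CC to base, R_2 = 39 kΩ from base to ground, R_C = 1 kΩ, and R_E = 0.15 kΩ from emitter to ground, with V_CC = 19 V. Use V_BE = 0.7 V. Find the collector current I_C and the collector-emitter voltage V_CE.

I_C ≈ 5.7 mA, V_CE ≈ 12 V

Thevenize the base divider: V_Th = V_CC·R_2/(R_1+R_2) = 19×39/189 = 3.92 V, R_Th = R_1‖R_2 = 31 kΩ.
Base-emitter loop: V_Th = I_B·R_Th + V_BE + (β+1)I_B·R_E, so I_B = (3.92 − 0.7) / (31 + 76×0.15) = 0.076 mA.
I_C = β·I_B = 75×0.076 = 5.7 mA, and I_E = (β+1)I_B = 5.78 mA.
V_CE = V_CC − I_C·R_C − I_E·R_E = 19 − 5.7×1 − 5.78×0.15 = 12.4 V.
V_CE = 12.4 V > 0.2 V confirms active-region operation.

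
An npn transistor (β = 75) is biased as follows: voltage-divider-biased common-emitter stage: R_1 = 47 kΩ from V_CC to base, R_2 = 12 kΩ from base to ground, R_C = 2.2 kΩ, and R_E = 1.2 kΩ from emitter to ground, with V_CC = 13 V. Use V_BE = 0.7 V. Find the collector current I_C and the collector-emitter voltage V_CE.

Thevenize the base divider: V_Th = V_CC·R_2/(R_1+R_2) = 13×12/59 = 2.64 V, R_Th = R_1‖R_2 = 9.56 kΩ.
Base-emitter loop: V_Th = I_B·R_Th + V_BE + (β+1)I_B·R_E, so I_B = (2.64 − 0.7) / (9.56 + 76×1.2) = 0.0193 mA.
I_C = β·I_B = 75×0.0193 = 1.45 mA, and I_E = (β+1)I_B = 1.47 mA.
V_CE = V_CC − I_C·R_C − I_E·R_E = 13 − 1.45×2.2 − 1.47×1.2 = 8.06 V.
V_CE = 8.06 V > 0.2 V confirms active-region operation.

I_C ≈ 1.4 mA, V_CE ≈ 8.1 V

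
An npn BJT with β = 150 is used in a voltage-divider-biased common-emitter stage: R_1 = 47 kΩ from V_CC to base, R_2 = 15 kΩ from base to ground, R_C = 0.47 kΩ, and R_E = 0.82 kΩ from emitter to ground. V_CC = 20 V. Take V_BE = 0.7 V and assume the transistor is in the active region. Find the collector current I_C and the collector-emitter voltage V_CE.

Thevenize the base divider: V_Th = V_CC·R_2/(R_1+R_2) = 20×15/62 = 4.84 V, R_Th = R_1‖R_2 = 11.4 kΩ.
Base-emitter loop: V_Th = I_B·R_Th + V_BE + (β+1)I_B·R_E, so I_B = (4.84 − 0.7) / (11.4 + 151×0.82) = 0.0306 mA.
I_C = β·I_B = 150×0.0306 = 4.59 mA, and I_E = (β+1)I_B = 4.62 mA.
V_CE = V_CC − I_C·R_C − I_E·R_E = 20 − 4.59×0.47 − 4.62×0.82 = 14.1 V.
V_CE = 14.1 V > 0.2 V confirms active-region operation.

I_C ≈ 4.6 mA, V_CE ≈ 14 V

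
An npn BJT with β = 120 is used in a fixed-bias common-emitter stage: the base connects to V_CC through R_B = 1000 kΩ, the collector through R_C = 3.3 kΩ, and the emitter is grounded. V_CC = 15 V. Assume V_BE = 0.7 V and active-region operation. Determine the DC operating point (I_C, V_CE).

I_C ≈ 1.7 mA, V_CE ≈ 9.3 V

Base loop: V_CC = I_B·R_B + V_BE, so I_B = (15 − 0.7)/1000 kΩ = 0.0143 mA.
In the active region I_C = β·I_B = 120 × 0.0143 = 1.72 mA.
Collector loop: V_CE = V_CC − I_C·R_C = 15 − 1.72×3.3 = 9.34 V.
Since V_CE = 9.34 V > V_CE(sat) ≈ 0.2 V, the transistor is in the active region as assumed.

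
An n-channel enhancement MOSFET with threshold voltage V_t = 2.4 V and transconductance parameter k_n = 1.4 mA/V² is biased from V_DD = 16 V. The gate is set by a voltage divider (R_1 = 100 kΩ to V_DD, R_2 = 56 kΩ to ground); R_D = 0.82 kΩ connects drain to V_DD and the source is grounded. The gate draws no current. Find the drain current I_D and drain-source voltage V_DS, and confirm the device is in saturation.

I_D ≈ 7.8 mA, V_DS ≈ 9.6 V

V_G = V_DD·R_2/(R_1+R_2) = 16×56/156 = 5.74 V. With the source grounded, V_GS = V_G = 5.74 V.
Assume saturation: I_D = (k_n/2)(V_GS − V_t)² = (1.4/2)×(5.74 − 2.4)² = 0.7×3.34² = 7.83 mA.
V_DS = V_DD − I_D·R_D = 16 − 7.83×0.82 = 9.58 V.
Saturation requires V_DS ≥ V_GS − V_t = 3.34 V; 9.58 ≥ 3.34 ✓.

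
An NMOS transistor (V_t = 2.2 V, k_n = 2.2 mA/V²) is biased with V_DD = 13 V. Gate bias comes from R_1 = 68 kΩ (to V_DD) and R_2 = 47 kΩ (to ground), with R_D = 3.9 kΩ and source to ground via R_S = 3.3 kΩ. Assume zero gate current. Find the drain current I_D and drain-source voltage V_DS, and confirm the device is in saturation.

V_G = V_DD·R_2/(R_1+R_2) = 13×47/115 = 5.31 V.
Assume saturation: I_D = (k_n/2)(V_GS − V_t)² with V_GS = V_G − I_D·R_S = 5.31 − 3.3·I_D.
Substituting gives 12·I_D² − 23.6·I_D + 10.7 = 0, with roots I_D = 0.701 or 1.27 mA.
The root I_D = 1.27 mA gives V_GS = 1.13 V ≤ V_t, so take I_D = 0.701 mA.
Then V_GS = 3 V and V_DS = V_DD − I_D(R_D+R_S) = 13 − 0.701×7.2 = 7.95 V.
Saturation requires V_DS ≥ V_GS − V_t = 0.799 V; 7.95 ≥ 0.799 ✓.

I_D ≈ 0.7 mA, V_DS ≈ 8 V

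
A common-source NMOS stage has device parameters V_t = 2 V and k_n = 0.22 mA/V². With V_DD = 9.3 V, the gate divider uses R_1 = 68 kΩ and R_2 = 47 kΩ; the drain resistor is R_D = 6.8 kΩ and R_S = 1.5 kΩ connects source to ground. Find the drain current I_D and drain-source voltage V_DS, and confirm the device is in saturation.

I_D ≈ 0.23 mA, V_DS ≈ 7.4 V

V_G = V_DD·R_2/(R_1+R_2) = 9.3×47/115 = 3.8 V.
Assume saturation: I_D = (k_n/2)(V_GS − V_t)² with V_GS = V_G − I_D·R_S = 3.8 − 1.5·I_D.
Substituting gives 0.247·I_D² − 1.59·I_D + 0.357 = 0, with roots I_D = 0.232 or 6.21 mA.
The root I_D = 6.21 mA gives V_GS = -5.51 V ≤ V_t, so take I_D = 0.232 mA.
Then V_GS = 3.45 V and V_DS = V_DD − I_D(R_D+R_S) = 9.3 − 0.232×8.3 = 7.37 V.
Saturation requires V_DS ≥ V_GS − V_t = 1.45 V; 7.37 ≥ 1.45 ✓.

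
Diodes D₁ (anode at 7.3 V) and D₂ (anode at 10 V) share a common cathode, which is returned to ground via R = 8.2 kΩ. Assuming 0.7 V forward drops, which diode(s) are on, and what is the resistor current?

Assume both conduct. Then node N would need to be at both 7.3−0.7 = 6.6 V and 10−0.7 = 9.3 V, which is impossible.
Assume only D₂ conducts: V_N = 10 − 0.7 = 9.3 V, so I_R = 9.3/8.2 = 1.13 mA.
Check D₁: its anode-to-cathode voltage is 7.3 − 9.3 = -2 V < 0.7 V, so it is off. The assumption is consistent.

Only D₂ conducts; I_R ≈ 1.1 mA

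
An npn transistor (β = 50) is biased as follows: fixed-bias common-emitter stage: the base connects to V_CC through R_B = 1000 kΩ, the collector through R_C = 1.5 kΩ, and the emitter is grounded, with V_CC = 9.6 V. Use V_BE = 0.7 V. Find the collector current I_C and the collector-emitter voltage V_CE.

I_C ≈ 0.45 mA, V_CE ≈ 8.9 V

Base loop: V_CC = I_B·R_B + V_BE, so I_B = (9.6 − 0.7)/1000 kΩ = 0.0089 mA.
In the active region I_C = β·I_B = 50 × 0.0089 = 0.445 mA.
Collector loop: V_CE = V_CC − I_C·R_C = 9.6 − 0.445×1.5 = 8.93 V.
Since V_CE = 8.93 V > V_CE(sat) ≈ 0.2 V, the transistor is in the active region as assumed.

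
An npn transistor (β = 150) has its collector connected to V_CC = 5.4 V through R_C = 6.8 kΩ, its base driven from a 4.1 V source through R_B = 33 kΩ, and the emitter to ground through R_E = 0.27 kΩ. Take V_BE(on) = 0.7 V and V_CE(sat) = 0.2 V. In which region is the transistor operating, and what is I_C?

saturation; I_C ≈ 0.73 mA

Assume active: I_B = (4.1 − 0.7)/(33 + 151×0.27) = 0.0461 mA, I_C = β·I_B = 6.91 mA.
Then V_CE = 5.4 − 6.91×6.8 − 6.96×0.27 = -43.5 V < 0.2 V — the active assumption fails.
Re-solve with V_CE = 0.2 V. KCL at the emitter: V_E/R_E = (V_BB−0.7−V_E)/R_B + (V_CC−0.2−V_E)/R_C, giving V_E = 0.224 V.
I_C = (V_CC − 0.2 − V_E)/R_C = (5.2 − 0.224)/6.8 = 0.732 mA.
Check: I_B = (3.4 − 0.224)/33 = 0.0963 mA, and β·I_B = 14.4 mA > I_C, confirming saturation.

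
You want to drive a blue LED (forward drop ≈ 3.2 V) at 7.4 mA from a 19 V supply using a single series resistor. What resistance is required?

The resistor drops V_S − V_D = 19 − 3.2 = 15.8 V at 7.4 mA.
R = 15.8 V / 7.4 mA = 2.14 kΩ.

R ≈ 2.1 kΩ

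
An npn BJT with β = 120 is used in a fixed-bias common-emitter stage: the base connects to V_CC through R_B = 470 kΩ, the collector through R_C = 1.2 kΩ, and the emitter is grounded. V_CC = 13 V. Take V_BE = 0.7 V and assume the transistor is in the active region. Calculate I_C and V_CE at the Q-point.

I_C ≈ 3.1 mA, V_CE ≈ 9.2 V

Base loop: V_CC = I_B·R_B + V_BE, so I_B = (13 − 0.7)/470 kΩ = 0.0262 mA.
In the active region I_C = β·I_B = 120 × 0.0262 = 3.14 mA.
Collector loop: V_CE = V_CC − I_C·R_C = 13 − 3.14×1.2 = 9.23 V.
Since V_CE = 9.23 V > V_CE(sat) ≈ 0.2 V, the transistor is in the active region as assumed.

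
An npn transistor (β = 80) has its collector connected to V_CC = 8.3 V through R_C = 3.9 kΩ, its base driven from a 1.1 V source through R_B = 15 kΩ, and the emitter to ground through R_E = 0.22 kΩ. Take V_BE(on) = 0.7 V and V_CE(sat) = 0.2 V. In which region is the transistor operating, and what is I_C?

Assume active. Base-emitter loop: I_B = (V_BB − V_BE)/(R_B + (β+1)R_E) = (1.1 − 0.7)/(15 + 81×0.22) = 0.0122 mA.
I_C = β·I_B = 80×0.0122 = 0.975 mA.
V_CE = V_CC − I_C·R_C − I_E·R_E = 8.3 − 0.975×3.9 − 0.987×0.22 = 4.28 V > V_CE(sat), so the active-region assumption holds.

active; I_C ≈ 0.98 mA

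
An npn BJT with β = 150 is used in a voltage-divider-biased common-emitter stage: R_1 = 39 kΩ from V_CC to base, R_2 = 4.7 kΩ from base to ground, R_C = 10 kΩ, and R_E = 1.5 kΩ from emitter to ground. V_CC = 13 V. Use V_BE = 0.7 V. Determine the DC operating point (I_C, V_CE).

I_C ≈ 0.45 mA, V_CE ≈ 7.8 V

Thevenize the base divider: V_Th = V_CC·R_2/(R_1+R_2) = 13×4.7/43.7 = 1.4 V, R_Th = R_1‖R_2 = 4.19 kΩ.
Base-emitter loop: V_Th = I_B·R_Th + V_BE + (β+1)I_B·R_E, so I_B = (1.4 − 0.7) / (4.19 + 151×1.5) = 0.00303 mA.
I_C = β·I_B = 150×0.00303 = 0.454 mA, and I_E = (β+1)I_B = 0.457 mA.
V_CE = V_CC − I_C·R_C − I_E·R_E = 13 − 0.454×10 − 0.457×1.5 = 7.77 V.
V_CE = 7.77 V > 0.2 V confirms active-region operation.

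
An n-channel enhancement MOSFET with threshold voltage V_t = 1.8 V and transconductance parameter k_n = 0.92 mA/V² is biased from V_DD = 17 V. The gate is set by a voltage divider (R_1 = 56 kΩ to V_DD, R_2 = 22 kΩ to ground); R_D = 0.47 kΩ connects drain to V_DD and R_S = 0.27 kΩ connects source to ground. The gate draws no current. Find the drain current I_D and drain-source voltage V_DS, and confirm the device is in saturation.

V_G = V_DD·R_2/(R_1+R_2) = 17×22/78 = 4.79 V.
Assume saturation: I_D = (k_n/2)(V_GS − V_t)² with V_GS = V_G − I_D·R_S = 4.79 − 0.27·I_D.
Substituting gives 0.0335·I_D² − 1.74·I_D + 4.13 = 0, with roots I_D = 2.48 or 49.5 mA.
The root I_D = 49.5 mA gives V_GS = -8.58 V ≤ V_t, so take I_D = 2.48 mA.
Then V_GS = 4.12 V and V_DS = V_DD − I_D(R_D+R_S) = 17 − 2.48×0.74 = 15.2 V.
Saturation requires V_DS ≥ V_GS − V_t = 2.32 V; 15.2 ≥ 2.32 ✓.

I_D ≈ 2.5 mA, V_DS ≈ 15 V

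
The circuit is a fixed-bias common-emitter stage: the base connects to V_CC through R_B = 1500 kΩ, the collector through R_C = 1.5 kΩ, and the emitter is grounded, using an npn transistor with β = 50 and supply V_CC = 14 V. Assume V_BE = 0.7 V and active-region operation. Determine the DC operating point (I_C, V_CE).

Base loop: V_CC = I_B·R_B + V_BE, so I_B = (14 − 0.7)/1500 kΩ = 0.00887 mA.
In the active region I_C = β·I_B = 50 × 0.00887 = 0.443 mA.
Collector loop: V_CE = V_CC − I_C·R_C = 14 − 0.443×1.5 = 13.3 V.
Since V_CE = 13.3 V > V_CE(sat) ≈ 0.2 V, the transistor is in the active region as assumed.

I_C ≈ 0.44 mA, V_CE ≈ 13 V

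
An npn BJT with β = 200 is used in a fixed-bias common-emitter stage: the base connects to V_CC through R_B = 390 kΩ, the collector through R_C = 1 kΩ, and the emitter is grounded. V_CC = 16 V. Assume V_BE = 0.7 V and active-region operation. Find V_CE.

V_CE ≈ 8.2 V

Base loop: V_CC = I_B·R_B + V_BE, so I_B = (16 − 0.7)/390 kΩ = 0.0392 mA.
In the active region I_C = β·I_B = 200 × 0.0392 = 7.85 mA.
Collector loop: V_CE = V_CC − I_C·R_C = 16 − 7.85×1 = 8.15 V.
Since V_CE = 8.15 V > V_CE(sat) ≈ 0.2 V, the transistor is in the active region as assumed.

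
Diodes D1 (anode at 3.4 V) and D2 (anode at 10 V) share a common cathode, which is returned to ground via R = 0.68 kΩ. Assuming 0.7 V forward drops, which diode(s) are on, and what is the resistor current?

Assume both conduct. Then node N would need to be at both 3.4−0.7 = 2.7 V and 10−0.7 = 9.3 V, which is impossible.
Assume only D2 conducts: V_N = 10 − 0.7 = 9.3 V, so I_R = 9.3/0.68 = 13.7 mA.
Check D1: its anode-to-cathode voltage is 3.4 − 9.3 = -5.9 V < 0.7 V, so it is off. The assumption is consistent.

Only D2 conducts; I_R ≈ 14 mA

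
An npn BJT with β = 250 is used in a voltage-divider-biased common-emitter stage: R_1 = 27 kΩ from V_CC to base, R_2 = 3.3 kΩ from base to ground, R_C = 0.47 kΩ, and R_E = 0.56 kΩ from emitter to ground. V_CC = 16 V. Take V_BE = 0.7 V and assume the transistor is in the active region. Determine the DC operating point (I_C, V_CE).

I_C ≈ 1.8 mA, V_CE ≈ 14 V

Thevenize the base divider: V_Th = V_CC·R_2/(R_1+R_2) = 16×3.3/30.3 = 1.74 V, R_Th = R_1‖R_2 = 2.94 kΩ.
Base-emitter loop: V_Th = I_B·R_Th + V_BE + (β+1)I_B·R_E, so I_B = (1.74 − 0.7) / (2.94 + 251×0.56) = 0.00727 mA.
I_C = β·I_B = 250×0.00727 = 1.82 mA, and I_E = (β+1)I_B = 1.82 mA.
V_CE = V_CC − I_C·R_C − I_E·R_E = 16 − 1.82×0.47 − 1.82×0.56 = 14.1 V.
V_CE = 14.1 V > 0.2 V confirms active-region operation.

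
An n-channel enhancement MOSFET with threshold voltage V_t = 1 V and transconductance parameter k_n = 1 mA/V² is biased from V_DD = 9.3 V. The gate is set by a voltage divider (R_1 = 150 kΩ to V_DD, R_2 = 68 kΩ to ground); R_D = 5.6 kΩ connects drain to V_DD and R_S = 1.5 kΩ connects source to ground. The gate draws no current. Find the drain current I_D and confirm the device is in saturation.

I_D ≈ 0.56 mA

V_G = V_DD·R_2/(R_1+R_2) = 9.3×68/218 = 2.9 V.
Assume saturation: I_D = (k_n/2)(V_GS − V_t)² with V_GS = V_G − I_D·R_S = 2.9 − 1.5·I_D.
Substituting gives 1.12·I_D² − 3.85·I_D + 1.81 = 0, with roots I_D = 0.561 or 2.86 mA.
The root I_D = 2.86 mA gives V_GS = -1.39 V ≤ V_t, so take I_D = 0.561 mA.
Then V_GS = 2.06 V and V_DS = V_DD − I_D(R_D+R_S) = 9.3 − 0.561×7.1 = 5.32 V.
Saturation requires V_DS ≥ V_GS − V_t = 1.06 V; 5.32 ≥ 1.06 ✓.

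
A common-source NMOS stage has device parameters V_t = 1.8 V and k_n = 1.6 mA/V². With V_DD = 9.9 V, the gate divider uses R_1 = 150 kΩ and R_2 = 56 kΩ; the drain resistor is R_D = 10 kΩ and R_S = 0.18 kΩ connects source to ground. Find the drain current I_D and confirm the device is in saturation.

I_D ≈ 0.51 mA

V_G = V_DD·R_2/(R_1+R_2) = 9.9×56/206 = 2.69 V.
Assume saturation: I_D = (k_n/2)(V_GS − V_t)² with V_GS = V_G − I_D·R_S = 2.69 − 0.18·I_D.
Substituting gives 0.0259·I_D² − 1.26·I_D + 0.635 = 0, with roots I_D = 0.511 or 48 mA.
The root I_D = 48 mA gives V_GS = -5.94 V ≤ V_t, so take I_D = 0.511 mA.
Then V_GS = 2.6 V and V_DS = V_DD − I_D(R_D+R_S) = 9.9 − 0.511×10.2 = 4.7 V.
Saturation requires V_DS ≥ V_GS − V_t = 0.799 V; 4.7 ≥ 0.799 ✓.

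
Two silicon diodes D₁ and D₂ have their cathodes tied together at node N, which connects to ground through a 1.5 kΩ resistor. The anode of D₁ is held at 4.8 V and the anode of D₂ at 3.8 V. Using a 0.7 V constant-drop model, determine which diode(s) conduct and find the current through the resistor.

Only D₁ conducts; I_R ≈ 2.7 mA

Assume both conduct. Then node N would need to be at both 4.8−0.7 = 4.1 V and 3.8−0.7 = 3.1 V, which is impossible.
Assume only D₁ conducts: V_N = 4.8 − 0.7 = 4.1 V, so I_R = 4.1/1.5 = 2.73 mA.
Check D₂: its anode-to-cathode voltage is 3.8 − 4.1 = -0.3 V < 0.7 V, so it is off. The assumption is consistent.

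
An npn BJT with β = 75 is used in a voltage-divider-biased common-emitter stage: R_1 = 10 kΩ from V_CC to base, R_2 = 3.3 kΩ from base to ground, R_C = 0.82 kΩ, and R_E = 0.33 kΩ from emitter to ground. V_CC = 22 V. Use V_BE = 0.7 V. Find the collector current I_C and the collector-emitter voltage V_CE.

Thevenize the base divider: V_Th = V_CC·R_2/(R_1+R_2) = 22×3.3/13.3 = 5.46 V, R_Th = R_1‖R_2 = 2.48 kΩ.
Base-emitter loop: V_Th = I_B·R_Th + V_BE + (β+1)I_B·R_E, so I_B = (5.46 − 0.7) / (2.48 + 76×0.33) = 0.173 mA.
I_C = β·I_B = 75×0.173 = 12.9 mA, and I_E = (β+1)I_B = 13.1 mA.
V_CE = V_CC − I_C·R_C − I_E·R_E = 22 − 12.9×0.82 − 13.1×0.33 = 7.05 V.
V_CE = 7.05 V > 0.2 V confirms active-region operation.

I_C ≈ 13 mA, V_CE ≈ 7.1 V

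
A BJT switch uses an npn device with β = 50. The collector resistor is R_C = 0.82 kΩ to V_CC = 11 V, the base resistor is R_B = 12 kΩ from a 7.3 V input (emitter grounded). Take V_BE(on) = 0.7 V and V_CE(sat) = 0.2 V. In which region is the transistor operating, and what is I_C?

Assume active: I_B = (7.3 − 0.7)/12 = 0.55 mA, giving I_C = β·I_B = 27.5 mA.
But then V_CE = 11 − 27.5×0.82 = -11.5 V < V_CE(sat) = 0.2 V — impossible in the active region.
So the transistor is saturated. With V_CE = 0.2 V, I_C = (V_CC − 0.2)/R_C = 10.8/0.82 = 13.2 mA.
Check: β·I_B = 27.5 mA > I_C = 13.2 mA, confirming saturation.

saturation; I_C ≈ 13 mA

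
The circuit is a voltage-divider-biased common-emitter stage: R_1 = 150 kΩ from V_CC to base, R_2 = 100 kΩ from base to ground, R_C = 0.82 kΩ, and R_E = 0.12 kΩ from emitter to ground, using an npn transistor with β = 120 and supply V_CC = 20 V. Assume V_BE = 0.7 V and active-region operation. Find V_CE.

V_CE ≈ 8.9 V

Thevenize the base divider: V_Th = V_CC·R_2/(R_1+R_2) = 20×100/250 = 8 V, R_Th = R_1‖R_2 = 60 kΩ.
Base-emitter loop: V_Th = I_B·R_Th + V_BE + (β+1)I_B·R_E, so I_B = (8 − 0.7) / (60 + 121×0.12) = 0.098 mA.
I_C = β·I_B = 120×0.098 = 11.8 mA, and I_E = (β+1)I_B = 11.9 mA.
V_CE = V_CC − I_C·R_C − I_E·R_E = 20 − 11.8×0.82 − 11.9×0.12 = 8.94 V.
V_CE = 8.94 V > 0.2 V confirms active-region operation.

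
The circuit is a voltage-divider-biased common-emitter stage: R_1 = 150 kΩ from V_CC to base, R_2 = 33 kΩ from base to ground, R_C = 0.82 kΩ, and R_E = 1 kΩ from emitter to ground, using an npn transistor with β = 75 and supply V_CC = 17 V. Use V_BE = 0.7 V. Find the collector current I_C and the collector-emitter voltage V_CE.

Thevenize the base divider: V_Th = V_CC·R_2/(R_1+R_2) = 17×33/183 = 3.07 V, R_Th = R_1‖R_2 = 27 kΩ.
Base-emitter loop: V_Th = I_B·R_Th + V_BE + (β+1)I_B·R_E, so I_B = (3.07 − 0.7) / (27 + 76×1) = 0.023 mA.
I_C = β·I_B = 75×0.023 = 1.72 mA, and I_E = (β+1)I_B = 1.74 mA.
V_CE = V_CC − I_C·R_C − I_E·R_E = 17 − 1.72×0.82 − 1.74×1 = 13.8 V.
V_CE = 13.8 V > 0.2 V confirms active-region operation.

I_C ≈ 1.7 mA, V_CE ≈ 14 V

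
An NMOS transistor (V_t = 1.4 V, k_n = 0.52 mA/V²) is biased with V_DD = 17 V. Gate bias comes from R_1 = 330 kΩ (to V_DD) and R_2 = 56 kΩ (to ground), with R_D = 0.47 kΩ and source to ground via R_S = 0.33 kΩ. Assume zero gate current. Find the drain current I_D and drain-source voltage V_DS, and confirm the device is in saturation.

I_D ≈ 0.25 mA, V_DS ≈ 17 V

V_G = V_DD·R_2/(R_1+R_2) = 17×56/386 = 2.47 V.
Assume saturation: I_D = (k_n/2)(V_GS − V_t)² with V_GS = V_G − I_D·R_S = 2.47 − 0.33·I_D.
Substituting gives 0.0283·I_D² − 1.18·I_D + 0.296 = 0, with roots I_D = 0.251 or 41.5 mA.
The root I_D = 41.5 mA gives V_GS = -11.2 V ≤ V_t, so take I_D = 0.251 mA.
Then V_GS = 2.38 V and V_DS = V_DD − I_D(R_D+R_S) = 17 − 0.251×0.8 = 16.8 V.
Saturation requires V_DS ≥ V_GS − V_t = 0.983 V; 16.8 ≥ 0.983 ✓.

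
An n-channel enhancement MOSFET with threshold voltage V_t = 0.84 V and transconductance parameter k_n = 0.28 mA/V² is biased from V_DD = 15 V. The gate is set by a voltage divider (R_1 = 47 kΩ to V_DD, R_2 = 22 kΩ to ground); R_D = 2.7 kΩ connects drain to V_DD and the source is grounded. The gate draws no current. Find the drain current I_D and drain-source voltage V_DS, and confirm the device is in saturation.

I_D ≈ 2.2 mA, V_DS ≈ 9.1 V

V_G = V_DD·R_2/(R_1+R_2) = 15×22/69 = 4.78 V. With the source grounded, V_GS = V_G = 4.78 V.
Assume saturation: I_D = (k_n/2)(V_GS − V_t)² = (0.28/2)×(4.78 − 0.84)² = 0.14×3.94² = 2.18 mA.
V_DS = V_DD − I_D·R_D = 15 − 2.18×2.7 = 9.12 V.
Saturation requires V_DS ≥ V_GS − V_t = 3.94 V; 9.12 ≥ 3.94 ✓.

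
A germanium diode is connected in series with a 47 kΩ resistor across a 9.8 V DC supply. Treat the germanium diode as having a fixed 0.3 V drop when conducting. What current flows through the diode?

I ≈ 0.2 mA

KVL around the loop: 9.8 = V_D + I·R = 0.3 + I × 47 kΩ.
So I = (9.8 − 0.3) / 47 kΩ = 9.5 / 47 = 0.202 mA.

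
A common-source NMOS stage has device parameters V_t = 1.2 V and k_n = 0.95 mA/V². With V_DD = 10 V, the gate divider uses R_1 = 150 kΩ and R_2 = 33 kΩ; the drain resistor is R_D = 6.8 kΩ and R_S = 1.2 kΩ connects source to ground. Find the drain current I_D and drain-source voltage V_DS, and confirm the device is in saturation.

V_G = V_DD·R_2/(R_1+R_2) = 10×33/183 = 1.8 V.
Assume saturation: I_D = (k_n/2)(V_GS − V_t)² with V_GS = V_G − I_D·R_S = 1.8 − 1.2·I_D.
Substituting gives 0.684·I_D² − 1.69·I_D + 0.173 = 0, with roots I_D = 0.107 or 2.36 mA.
The root I_D = 2.36 mA gives V_GS = -1.03 V ≤ V_t, so take I_D = 0.107 mA.
Then V_GS = 1.67 V and V_DS = V_DD − I_D(R_D+R_S) = 10 − 0.107×8 = 9.14 V.
Saturation requires V_DS ≥ V_GS − V_t = 0.475 V; 9.14 ≥ 0.475 ✓.

I_D ≈ 0.11 mA, V_DS ≈ 9.1 V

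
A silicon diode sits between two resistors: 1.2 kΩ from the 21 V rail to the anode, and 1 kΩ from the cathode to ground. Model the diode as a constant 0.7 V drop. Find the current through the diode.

The two resistors are in series with the diode, so KVL gives 21 = I·1.2 + 0.7 + I·1.
I = (21 − 0.7) / (1.2 + 1) kΩ = 20.3 / 2.2 = 9.23 mA.

I ≈ 9.2 mA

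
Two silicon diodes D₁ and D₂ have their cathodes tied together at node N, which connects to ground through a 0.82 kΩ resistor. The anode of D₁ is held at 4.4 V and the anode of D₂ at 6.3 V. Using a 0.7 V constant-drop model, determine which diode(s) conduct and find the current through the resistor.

Only D₂ conducts; I_R ≈ 6.8 mA

Assume both conduct. Then node N would need to be at both 4.4−0.7 = 3.7 V and 6.3−0.7 = 5.6 V, which is impossible.
Assume only D₂ conducts: V_N = 6.3 − 0.7 = 5.6 V, so I_R = 5.6/0.82 = 6.83 mA.
Check D₁: its anode-to-cathode voltage is 4.4 − 5.6 = -1.2 V < 0.7 V, so it is off. The assumption is consistent.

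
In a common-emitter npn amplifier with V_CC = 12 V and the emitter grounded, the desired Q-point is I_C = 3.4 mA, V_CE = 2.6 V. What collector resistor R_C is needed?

Collector loop: V_CC = I_C·R_C + V_CE.
R_C = (V_CC − V_CE)/I_C = (12 − 2.6)/3.4 = 2.76 kΩ.

R_C ≈ 2.8 kΩ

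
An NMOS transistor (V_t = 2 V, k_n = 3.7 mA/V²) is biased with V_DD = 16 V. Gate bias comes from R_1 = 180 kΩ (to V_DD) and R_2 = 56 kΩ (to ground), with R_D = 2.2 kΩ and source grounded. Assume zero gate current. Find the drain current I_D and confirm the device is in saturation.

V_G = V_DD·R_2/(R_1+R_2) = 16×56/236 = 3.8 V. With the source grounded, V_GS = V_G = 3.8 V.
Assume saturation: I_D = (k_n/2)(V_GS − V_t)² = (3.7/2)×(3.8 − 2)² = 1.85×1.8² = 5.97 mA.
V_DS = V_DD − I_D·R_D = 16 − 5.97×2.2 = 2.86 V.
Saturation requires V_DS ≥ V_GS − V_t = 1.8 V; 2.86 ≥ 1.8 ✓.

I_D ≈ 6 mA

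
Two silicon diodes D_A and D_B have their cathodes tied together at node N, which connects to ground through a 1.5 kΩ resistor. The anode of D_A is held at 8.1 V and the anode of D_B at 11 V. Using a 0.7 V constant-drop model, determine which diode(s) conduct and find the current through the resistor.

Assume both conduct. Then node N would need to be at both 8.1−0.7 = 7.4 V and 11−0.7 = 10.3 V, which is impossible.
Assume only D_B conducts: V_N = 11 − 0.7 = 10.3 V, so I_R = 10.3/1.5 = 6.87 mA.
Check D_A: its anode-to-cathode voltage is 8.1 − 10.3 = -2.2 V < 0.7 V, so it is off. The assumption is consistent.

Only D_B conducts; I_R ≈ 6.9 mA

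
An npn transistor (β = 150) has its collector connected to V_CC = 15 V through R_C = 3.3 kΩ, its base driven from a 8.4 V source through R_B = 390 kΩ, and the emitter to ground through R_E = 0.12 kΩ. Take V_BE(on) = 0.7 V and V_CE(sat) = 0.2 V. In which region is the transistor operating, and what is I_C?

Assume active. Base-emitter loop: I_B = (V_BB − V_BE)/(R_B + (β+1)R_E) = (8.4 − 0.7)/(390 + 151×0.12) = 0.0189 mA.
I_C = β·I_B = 150×0.0189 = 2.83 mA.
V_CE = V_CC − I_C·R_C − I_E·R_E = 15 − 2.83×3.3 − 2.85×0.12 = 5.32 V > V_CE(sat), so the active-region assumption holds.

active; I_C ≈ 2.8 mA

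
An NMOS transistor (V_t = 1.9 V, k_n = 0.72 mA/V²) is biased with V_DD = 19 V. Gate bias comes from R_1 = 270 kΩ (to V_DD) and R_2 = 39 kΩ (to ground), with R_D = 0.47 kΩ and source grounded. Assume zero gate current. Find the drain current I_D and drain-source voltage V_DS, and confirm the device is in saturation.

I_D ≈ 0.089 mA, V_DS ≈ 19 V

V_G = V_DD·R_2/(R_1+R_2) = 19×39/309 = 2.4 V. With the source grounded, V_GS = V_G = 2.4 V.
Assume saturation: I_D = (k_n/2)(V_GS − V_t)² = (0.72/2)×(2.4 − 1.9)² = 0.36×0.498² = 0.0893 mA.
V_DS = V_DD − I_D·R_D = 19 − 0.0893×0.47 = 19 V.
Saturation requires V_DS ≥ V_GS − V_t = 0.498 V; 19 ≥ 0.498 ✓.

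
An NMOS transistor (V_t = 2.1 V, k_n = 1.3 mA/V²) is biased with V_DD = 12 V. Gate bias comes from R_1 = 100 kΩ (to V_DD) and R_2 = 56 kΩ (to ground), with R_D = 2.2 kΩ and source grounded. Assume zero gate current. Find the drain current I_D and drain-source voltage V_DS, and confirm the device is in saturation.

V_G = V_DD·R_2/(R_1+R_2) = 12×56/156 = 4.31 V. With the source grounded, V_GS = V_G = 4.31 V.
Assume saturation: I_D = (k_n/2)(V_GS − V_t)² = (1.3/2)×(4.31 − 2.1)² = 0.65×2.21² = 3.17 mA.
V_DS = V_DD − I_D·R_D = 12 − 3.17×2.2 = 5.03 V.
Saturation requires V_DS ≥ V_GS − V_t = 2.21 V; 5.03 ≥ 2.21 ✓.

I_D ≈ 3.2 mA, V_DS ≈ 5 V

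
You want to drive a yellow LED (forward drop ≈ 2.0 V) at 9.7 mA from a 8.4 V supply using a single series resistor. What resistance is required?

R ≈ 0.66 kΩ

The resistor drops V_S − V_D = 8.4 − 2.0 = 6.4 V at 9.7 mA.
R = 6.4 V / 9.7 mA = 0.66 kΩ.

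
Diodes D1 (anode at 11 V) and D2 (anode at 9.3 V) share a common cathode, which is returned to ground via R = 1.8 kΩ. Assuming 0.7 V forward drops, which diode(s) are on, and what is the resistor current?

Assume both conduct. Then node N would need to be at both 11−0.7 = 10.3 V and 9.3−0.7 = 8.6 V, which is impossible.
Assume only D1 conducts: V_N = 11 − 0.7 = 10.3 V, so I_R = 10.3/1.8 = 5.72 mA.
Check D2: its anode-to-cathode voltage is 9.3 − 10.3 = -1 V < 0.7 V, so it is off. The assumption is consistent.

Only D1 conducts; I_R ≈ 5.7 mA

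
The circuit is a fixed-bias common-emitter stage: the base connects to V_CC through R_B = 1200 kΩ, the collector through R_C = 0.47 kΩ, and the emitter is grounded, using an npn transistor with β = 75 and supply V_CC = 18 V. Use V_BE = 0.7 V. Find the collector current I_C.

I_C ≈ 1.1 mA

Base loop: V_CC = I_B·R_B + V_BE, so I_B = (18 − 0.7)/1200 kΩ = 0.0144 mA.
In the active region I_C = β·I_B = 75 × 0.0144 = 1.08 mA.
Collector loop: V_CE = V_CC − I_C·R_C = 18 − 1.08×0.47 = 17.5 V.
Since V_CE = 17.5 V > V_CE(sat) ≈ 0.2 V, the transistor is in the active region as assumed.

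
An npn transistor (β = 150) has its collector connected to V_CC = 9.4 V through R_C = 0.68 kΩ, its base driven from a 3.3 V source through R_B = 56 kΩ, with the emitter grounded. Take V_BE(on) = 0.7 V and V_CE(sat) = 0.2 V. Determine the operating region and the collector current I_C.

Assume active. Base-emitter loop: I_B = (V_BB − V_BE)/R_B = (3.3 − 0.7)/56 = 0.0464 mA.
I_C = β·I_B = 150×0.0464 = 6.96 mA.
V_CE = V_CC − I_C·R_C = 9.4 − 6.96×0.68 = 4.66 V > V_CE(sat), so the active-region assumption holds.

active; I_C ≈ 7 mA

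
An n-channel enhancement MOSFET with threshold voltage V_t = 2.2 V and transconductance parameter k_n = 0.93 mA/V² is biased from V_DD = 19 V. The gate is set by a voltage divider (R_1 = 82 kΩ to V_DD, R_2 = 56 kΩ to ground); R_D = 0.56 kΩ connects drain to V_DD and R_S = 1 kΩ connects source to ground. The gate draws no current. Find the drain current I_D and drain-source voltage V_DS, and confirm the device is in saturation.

I_D ≈ 3 mA, V_DS ≈ 14 V

V_G = V_DD·R_2/(R_1+R_2) = 19×56/138 = 7.71 V.
Assume saturation: I_D = (k_n/2)(V_GS − V_t)² with V_GS = V_G − I_D·R_S = 7.71 − 1·I_D.
Substituting gives 0.465·I_D² − 6.12·I_D + 14.1 = 0, with roots I_D = 2.98 or 10.2 mA.
The root I_D = 10.2 mA gives V_GS = -2.48 V ≤ V_t, so take I_D = 2.98 mA.
Then V_GS = 4.73 V and V_DS = V_DD − I_D(R_D+R_S) = 19 − 2.98×1.56 = 14.4 V.
Saturation requires V_DS ≥ V_GS − V_t = 2.53 V; 14.4 ≥ 2.53 ✓.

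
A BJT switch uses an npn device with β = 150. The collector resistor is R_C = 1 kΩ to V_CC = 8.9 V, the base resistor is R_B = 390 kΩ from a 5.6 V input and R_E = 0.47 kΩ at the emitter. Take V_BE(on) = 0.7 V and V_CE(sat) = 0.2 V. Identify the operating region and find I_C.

active; I_C ≈ 1.6 mA

Assume active. Base-emitter loop: I_B = (V_BB − V_BE)/(R_B + (β+1)R_E) = (5.6 − 0.7)/(390 + 151×0.47) = 0.0106 mA.
I_C = β·I_B = 150×0.0106 = 1.59 mA.
V_CE = V_CC − I_C·R_C − I_E·R_E = 8.9 − 1.59×1 − 1.61×0.47 = 6.55 V > V_CE(sat), so the active-region assumption holds.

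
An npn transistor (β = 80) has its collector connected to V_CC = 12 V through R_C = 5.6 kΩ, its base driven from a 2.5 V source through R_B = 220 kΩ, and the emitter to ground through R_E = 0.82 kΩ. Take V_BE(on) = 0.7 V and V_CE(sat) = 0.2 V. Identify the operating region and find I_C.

active; I_C ≈ 0.5 mA

Assume active. Base-emitter loop: I_B = (V_BB − V_BE)/(R_B + (β+1)R_E) = (2.5 − 0.7)/(220 + 81×0.82) = 0.00628 mA.
I_C = β·I_B = 80×0.00628 = 0.503 mA.
V_CE = V_CC − I_C·R_C − I_E·R_E = 12 − 0.503×5.6 − 0.509×0.82 = 8.77 V > V_CE(sat), so the active-region assumption holds.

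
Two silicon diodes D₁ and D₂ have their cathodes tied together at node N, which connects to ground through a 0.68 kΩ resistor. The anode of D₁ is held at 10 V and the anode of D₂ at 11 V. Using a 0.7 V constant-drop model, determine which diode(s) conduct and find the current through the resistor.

Only D₂ conducts; I_R ≈ 15 mA

Assume both conduct. Then node N would need to be at both 10−0.7 = 9.3 V and 11−0.7 = 10.3 V, which is impossible.
Assume only D₂ conducts: V_N = 11 − 0.7 = 10.3 V, so I_R = 10.3/0.68 = 15.1 mA.
Check D₁: its anode-to-cathode voltage is 10 − 10.3 = -0.3 V < 0.7 V, so it is off. The assumption is consistent.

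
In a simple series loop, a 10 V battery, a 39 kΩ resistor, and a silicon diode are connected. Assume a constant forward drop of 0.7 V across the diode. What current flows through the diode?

KVL around the loop: 10 = V_D + I·R = 0.7 + I × 39 kΩ.
So I = (10 − 0.7) / 39 kΩ = 9.3 / 39 = 0.238 mA.

I ≈ 0.24 mA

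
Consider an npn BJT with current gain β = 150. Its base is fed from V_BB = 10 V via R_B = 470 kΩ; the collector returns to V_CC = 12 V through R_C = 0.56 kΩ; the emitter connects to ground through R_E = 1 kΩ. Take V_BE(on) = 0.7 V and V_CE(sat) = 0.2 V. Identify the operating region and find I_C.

Assume active. Base-emitter loop: I_B = (V_BB − V_BE)/(R_B + (β+1)R_E) = (10 − 0.7)/(470 + 151×1) = 0.015 mA.
I_C = β·I_B = 150×0.015 = 2.25 mA.
V_CE = V_CC − I_C·R_C − I_E·R_E = 12 − 2.25×0.56 − 2.26×1 = 8.48 V > V_CE(sat), so the active-region assumption holds.

active; I_C ≈ 2.2 mA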